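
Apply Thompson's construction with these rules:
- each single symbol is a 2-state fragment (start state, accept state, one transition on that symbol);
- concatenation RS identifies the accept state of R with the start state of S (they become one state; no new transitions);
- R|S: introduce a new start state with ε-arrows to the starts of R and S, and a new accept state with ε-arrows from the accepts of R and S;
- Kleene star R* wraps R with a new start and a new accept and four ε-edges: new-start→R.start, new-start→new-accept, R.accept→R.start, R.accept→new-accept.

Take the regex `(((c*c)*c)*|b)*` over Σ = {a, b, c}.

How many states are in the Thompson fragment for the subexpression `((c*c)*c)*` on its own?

Fragment for `((c*c)*c)*`:
Each of the 3 symbol leaves contributes a 2-state fragment.
  c* — 4 states
  c*c — 5 states
  (c*c)* — 7 states
  (c*c)*c — 8 states
  ((c*c)*c)* — 10 states

10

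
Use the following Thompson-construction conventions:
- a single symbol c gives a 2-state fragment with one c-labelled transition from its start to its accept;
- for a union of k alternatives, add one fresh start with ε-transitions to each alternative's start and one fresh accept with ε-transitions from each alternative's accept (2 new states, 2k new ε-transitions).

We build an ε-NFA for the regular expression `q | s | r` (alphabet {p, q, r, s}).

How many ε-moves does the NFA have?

Bottom-up over the parse tree:
Each of the 3 symbol leaves contributes 0 ε-transitions.
  q | s | r = 6 ε-transitions

6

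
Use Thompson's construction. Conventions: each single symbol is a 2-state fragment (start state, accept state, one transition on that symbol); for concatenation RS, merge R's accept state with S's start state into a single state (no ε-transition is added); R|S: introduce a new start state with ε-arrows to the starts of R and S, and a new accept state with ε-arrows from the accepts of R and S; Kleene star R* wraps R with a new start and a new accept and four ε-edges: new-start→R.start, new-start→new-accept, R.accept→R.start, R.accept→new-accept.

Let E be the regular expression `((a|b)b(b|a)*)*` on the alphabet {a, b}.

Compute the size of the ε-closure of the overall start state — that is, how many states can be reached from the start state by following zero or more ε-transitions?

Let C(F) = |ε-closure(F.start)| within fragment F, and note whether F accepts ε. Symbol fragments have C = 1 and do not accept ε. Then:
  a|b — new start ε-reaches every alternative's start; none of them accept ε, so the new accept is not reached: C = 1 + 1 + 1 = 3
  b|a — new start ε-reaches every alternative's start; none of them accept ε, so the new accept is not reached: C = 1 + 1 + 1 = 3
  (b|a)* — C = 1 (new start) + 3 (body) + 1 (new accept) = 5
  (a|b)b(b|a)* — same as the first factor's closure: C = 3
  ((a|b)b(b|a)*)* — the star's fresh start ε-reaches both the body's start and the fresh accept: C = 2 + 3 = 5

5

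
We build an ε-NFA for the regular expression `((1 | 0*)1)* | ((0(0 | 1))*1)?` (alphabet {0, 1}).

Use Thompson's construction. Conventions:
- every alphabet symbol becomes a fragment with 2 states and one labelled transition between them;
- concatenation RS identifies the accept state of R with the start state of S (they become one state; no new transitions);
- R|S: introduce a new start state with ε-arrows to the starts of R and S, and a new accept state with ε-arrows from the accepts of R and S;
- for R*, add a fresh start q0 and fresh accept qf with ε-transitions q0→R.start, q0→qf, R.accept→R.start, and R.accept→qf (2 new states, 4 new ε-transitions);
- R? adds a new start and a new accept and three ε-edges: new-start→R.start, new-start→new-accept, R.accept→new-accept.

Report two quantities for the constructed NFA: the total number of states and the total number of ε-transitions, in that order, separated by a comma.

25, 27

Per subexpression:
Each of the 7 symbol leaves contributes 2 states and 0 ε-transitions.
  0* → 4 states, 4 ε-transitions
  1 | 0* → 8 states, 8 ε-transitions
  (1 | 0*)1 → 9 states, 8 ε-transitions
  ((1 | 0*)1)* → 11 states, 12 ε-transitions
  0 | 1 → 6 states, 4 ε-transitions
  0(0 | 1) → 7 states, 4 ε-transitions
  (0(0 | 1))* → 9 states, 8 ε-transitions
  (0(0 | 1))*1 → 10 states, 8 ε-transitions
  ((0(0 | 1))*1)? → 12 states, 11 ε-transitions
  ((1 | 0*)1)* | ((0(0 | 1))*1)? → 25 states, 27 ε-transitions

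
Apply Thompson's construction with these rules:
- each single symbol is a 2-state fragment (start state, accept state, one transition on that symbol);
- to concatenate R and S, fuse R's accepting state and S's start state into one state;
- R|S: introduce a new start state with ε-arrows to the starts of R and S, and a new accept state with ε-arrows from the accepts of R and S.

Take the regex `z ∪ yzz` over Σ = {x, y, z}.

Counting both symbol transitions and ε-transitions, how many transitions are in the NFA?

8

Building bottom-up:
Each of the 4 symbol leaves contributes 1 transition (1 symbol, 0 ε).
  yzz → 3 transitions (3 symbol, 0 ε)
  z ∪ yzz → 8 transitions (4 symbol, 4 ε)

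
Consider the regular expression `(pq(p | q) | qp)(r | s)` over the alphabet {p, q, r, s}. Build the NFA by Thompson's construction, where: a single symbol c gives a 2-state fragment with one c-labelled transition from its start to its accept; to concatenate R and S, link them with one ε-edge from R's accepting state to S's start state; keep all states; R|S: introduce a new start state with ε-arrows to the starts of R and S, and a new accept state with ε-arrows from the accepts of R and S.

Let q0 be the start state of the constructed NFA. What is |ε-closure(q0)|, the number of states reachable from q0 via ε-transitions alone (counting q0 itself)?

3

Compute the ε-closure size of each fragment's start state recursively; a symbol fragment's start has no outgoing ε-edge, so its closure is just itself (size 1).
  p | q — |ε-closure| = 1 + 1 + 1 = 3 (the new accept is not ε-reachable since no branch accepts ε)
  pq(p | q) — same as the first factor's closure: |ε-closure| = 1
  qp — same as the first factor's closure: |ε-closure| = 1
  pq(p | q) | qp — |ε-closure| = 1 + 1 + 1 = 3 (the new accept is not ε-reachable since no branch accepts ε)
  r | s — new start ε-reaches every alternative's start; none of them accept ε, so the new accept is not reached: |ε-closure| = 1 + 1 + 1 = 3
  (pq(p | q) | qp)(r | s) — |ε-closure| equals the left operand's closure size = 3 (its accept is not ε-reachable, so the closure stops there)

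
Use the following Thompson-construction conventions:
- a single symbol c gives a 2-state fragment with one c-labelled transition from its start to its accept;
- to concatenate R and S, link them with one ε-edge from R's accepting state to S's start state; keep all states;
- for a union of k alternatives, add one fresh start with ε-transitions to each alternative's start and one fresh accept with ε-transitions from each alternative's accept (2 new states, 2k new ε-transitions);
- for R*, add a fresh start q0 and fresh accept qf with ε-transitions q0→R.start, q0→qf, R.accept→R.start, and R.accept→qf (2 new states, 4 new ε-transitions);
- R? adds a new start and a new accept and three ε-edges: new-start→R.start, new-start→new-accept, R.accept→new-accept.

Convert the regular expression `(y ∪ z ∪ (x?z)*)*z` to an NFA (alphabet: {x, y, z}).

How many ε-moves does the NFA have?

19

By structural recursion:
Each of the 5 symbol leaves contributes 0 ε-transitions.
  x? — 3 ε-transitions
  x?z — 4 ε-transitions
  (x?z)* — 8 ε-transitions
  y ∪ z ∪ (x?z)* — 14 ε-transitions
  (y ∪ z ∪ (x?z)*)* — 18 ε-transitions
  (y ∪ z ∪ (x?z)*)*z — 19 ε-transitions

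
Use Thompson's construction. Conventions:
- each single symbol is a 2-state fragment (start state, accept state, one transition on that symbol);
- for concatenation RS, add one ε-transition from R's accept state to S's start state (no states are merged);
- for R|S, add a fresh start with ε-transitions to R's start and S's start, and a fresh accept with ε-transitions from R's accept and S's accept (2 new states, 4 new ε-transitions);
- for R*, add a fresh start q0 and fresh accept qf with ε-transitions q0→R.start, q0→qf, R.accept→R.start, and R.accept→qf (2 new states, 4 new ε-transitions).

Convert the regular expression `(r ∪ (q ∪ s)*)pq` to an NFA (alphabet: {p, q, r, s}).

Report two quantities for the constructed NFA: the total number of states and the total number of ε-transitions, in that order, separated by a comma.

16, 14

By structural recursion:
Each of the 5 symbol leaves contributes 2 states and 0 ε-transitions.
  q ∪ s — 6 states, 4 ε-transitions
  (q ∪ s)* — 8 states, 8 ε-transitions
  r ∪ (q ∪ s)* — 12 states, 12 ε-transitions
  (r ∪ (q ∪ s)*)pq — 16 states, 14 ε-transitions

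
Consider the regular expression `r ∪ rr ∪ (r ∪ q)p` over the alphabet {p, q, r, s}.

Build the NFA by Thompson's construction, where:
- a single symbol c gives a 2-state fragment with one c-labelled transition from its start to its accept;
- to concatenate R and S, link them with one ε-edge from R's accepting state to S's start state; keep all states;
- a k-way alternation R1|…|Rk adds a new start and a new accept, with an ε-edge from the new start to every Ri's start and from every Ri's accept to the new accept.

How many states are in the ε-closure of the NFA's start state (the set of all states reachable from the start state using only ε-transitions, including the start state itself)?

Compute the ε-closure size of each fragment's start state recursively; a symbol fragment's start has no outgoing ε-edge, so its closure is just itself (size 1).
  rr — |closure| equals the left operand's closure size = 1 (its accept is not ε-reachable, so the closure stops there)
  r ∪ q — |closure| = 1 + 1 + 1 = 3 (the new accept is not ε-reachable since no branch accepts ε)
  (r ∪ q)p — same as the first factor's closure: |closure| = 3
  r ∪ rr ∪ (r ∪ q)p — new start ε-reaches every alternative's start; none of them accept ε, so the new accept is not reached: |closure| = 1 + 1 + 1 + 3 = 6

6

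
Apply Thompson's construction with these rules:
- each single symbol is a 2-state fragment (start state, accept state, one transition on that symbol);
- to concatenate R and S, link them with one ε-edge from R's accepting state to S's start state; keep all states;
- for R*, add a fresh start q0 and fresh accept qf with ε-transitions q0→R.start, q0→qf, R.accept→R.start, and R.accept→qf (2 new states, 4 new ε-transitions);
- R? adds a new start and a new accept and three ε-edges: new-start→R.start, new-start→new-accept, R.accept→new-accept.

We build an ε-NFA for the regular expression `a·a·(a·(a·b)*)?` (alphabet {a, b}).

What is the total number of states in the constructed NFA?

Recursing over subexpressions:
Each of the 5 symbol leaves contributes a 2-state fragment.
  a·b : 4 states
  (a·b)* : 6 states
  a·(a·b)* : 8 states
  (a·(a·b)*)? : 10 states
  a·a·(a·(a·b)*)? : 14 states

14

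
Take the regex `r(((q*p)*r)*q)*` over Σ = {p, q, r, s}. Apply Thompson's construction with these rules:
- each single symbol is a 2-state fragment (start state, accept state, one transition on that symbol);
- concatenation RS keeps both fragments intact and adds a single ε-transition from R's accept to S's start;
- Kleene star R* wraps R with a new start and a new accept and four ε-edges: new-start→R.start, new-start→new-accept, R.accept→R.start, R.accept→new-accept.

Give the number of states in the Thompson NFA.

18

Per subexpression:
Each of the 5 symbol leaves contributes a 2-state fragment.
  q* = 4 states
  q*p = 6 states
  (q*p)* = 8 states
  (q*p)*r = 10 states
  ((q*p)*r)* = 12 states
  ((q*p)*r)*q = 14 states
  (((q*p)*r)*q)* = 16 states
  r(((q*p)*r)*q)* = 18 states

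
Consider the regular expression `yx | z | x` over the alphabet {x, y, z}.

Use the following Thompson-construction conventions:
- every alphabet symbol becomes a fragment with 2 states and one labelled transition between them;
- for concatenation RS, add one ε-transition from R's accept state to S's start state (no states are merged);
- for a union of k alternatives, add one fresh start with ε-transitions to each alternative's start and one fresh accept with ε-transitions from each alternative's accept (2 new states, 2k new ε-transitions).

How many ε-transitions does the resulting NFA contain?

7

Per subexpression:
Each of the 4 symbol leaves contributes 0 ε-transitions.
  yx → 1 ε-transition
  yx | z | x → 7 ε-transitions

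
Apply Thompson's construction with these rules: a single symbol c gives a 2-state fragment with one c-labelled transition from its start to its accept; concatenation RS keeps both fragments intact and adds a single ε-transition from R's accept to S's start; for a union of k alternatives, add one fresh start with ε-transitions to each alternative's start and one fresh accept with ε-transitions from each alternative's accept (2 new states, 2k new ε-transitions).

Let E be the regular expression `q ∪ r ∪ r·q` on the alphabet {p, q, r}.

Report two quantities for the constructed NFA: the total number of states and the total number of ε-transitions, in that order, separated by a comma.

10, 7

Per subexpression:
Each of the 4 symbol leaves contributes 2 states and 0 ε-transitions.
  r·q → 4 states, 1 ε-transition
  q ∪ r ∪ r·q → 10 states, 7 ε-transitions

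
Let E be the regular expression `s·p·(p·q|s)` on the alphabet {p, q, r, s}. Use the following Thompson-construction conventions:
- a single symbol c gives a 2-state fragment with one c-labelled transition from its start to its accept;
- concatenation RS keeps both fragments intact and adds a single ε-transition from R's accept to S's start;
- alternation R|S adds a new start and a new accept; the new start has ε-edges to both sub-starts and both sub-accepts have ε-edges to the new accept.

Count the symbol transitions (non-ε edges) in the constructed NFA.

Recursing over subexpressions:
Each of the 5 symbol leaves contributes exactly 1 symbol transition.
  p·q = 2 symbol transitions
  p·q|s = 3 symbol transitions
  s·p·(p·q|s) = 5 symbol transitions

5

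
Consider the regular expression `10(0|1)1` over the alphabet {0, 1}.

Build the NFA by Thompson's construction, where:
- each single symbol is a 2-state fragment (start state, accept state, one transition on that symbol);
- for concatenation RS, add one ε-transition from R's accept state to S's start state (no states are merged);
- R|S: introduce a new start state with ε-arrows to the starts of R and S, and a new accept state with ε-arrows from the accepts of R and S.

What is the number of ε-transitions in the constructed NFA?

7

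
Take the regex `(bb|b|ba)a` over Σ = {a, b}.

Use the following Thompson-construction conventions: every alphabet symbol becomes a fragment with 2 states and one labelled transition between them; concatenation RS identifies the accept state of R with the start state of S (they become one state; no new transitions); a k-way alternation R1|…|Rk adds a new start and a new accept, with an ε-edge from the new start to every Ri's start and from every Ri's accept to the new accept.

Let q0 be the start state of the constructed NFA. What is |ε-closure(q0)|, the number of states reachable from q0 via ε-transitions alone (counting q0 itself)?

Compute the ε-closure size of each fragment's start state recursively; a symbol fragment's start has no outgoing ε-edge, so its closure is just itself (size 1).
  bb : |closure| equals the left operand's closure size = 1 (its accept is not ε-reachable, so the closure stops there)
  ba : same as the first factor's closure: |closure| = 1
  bb|b|ba : new start ε-reaches every alternative's start; none of them accept ε, so the new accept is not reached: |closure| = 1 + 1 + 1 + 1 = 4
  (bb|b|ba)a : |closure| equals the left operand's closure size = 4 (its accept is not ε-reachable, so the closure stops there)

4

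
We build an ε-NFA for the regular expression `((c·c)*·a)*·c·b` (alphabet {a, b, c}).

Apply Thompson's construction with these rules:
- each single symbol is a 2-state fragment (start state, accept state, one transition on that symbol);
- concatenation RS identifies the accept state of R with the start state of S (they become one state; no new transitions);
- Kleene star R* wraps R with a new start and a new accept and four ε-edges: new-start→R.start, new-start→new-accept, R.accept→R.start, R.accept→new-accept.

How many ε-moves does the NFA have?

8

Building bottom-up:
Each of the 5 symbol leaves contributes 0 ε-transitions.
  c·c = 0 ε-transitions
  (c·c)* = 4 ε-transitions
  (c·c)*·a = 4 ε-transitions
  ((c·c)*·a)* = 8 ε-transitions
  ((c·c)*·a)*·c·b = 8 ε-transitions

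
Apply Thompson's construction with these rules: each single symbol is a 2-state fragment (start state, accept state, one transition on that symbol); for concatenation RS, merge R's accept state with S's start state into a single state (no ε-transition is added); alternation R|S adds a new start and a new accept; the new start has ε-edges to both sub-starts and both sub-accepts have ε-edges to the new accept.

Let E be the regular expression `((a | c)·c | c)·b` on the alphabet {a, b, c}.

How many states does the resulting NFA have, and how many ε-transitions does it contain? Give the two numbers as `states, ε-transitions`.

12, 8

Per subexpression:
Each of the 5 symbol leaves contributes 2 states and 0 ε-transitions.
  a | c = 6 states, 4 ε-transitions
  (a | c)·c = 7 states, 4 ε-transitions
  (a | c)·c | c = 11 states, 8 ε-transitions
  ((a | c)·c | c)·b = 12 states, 8 ε-transitions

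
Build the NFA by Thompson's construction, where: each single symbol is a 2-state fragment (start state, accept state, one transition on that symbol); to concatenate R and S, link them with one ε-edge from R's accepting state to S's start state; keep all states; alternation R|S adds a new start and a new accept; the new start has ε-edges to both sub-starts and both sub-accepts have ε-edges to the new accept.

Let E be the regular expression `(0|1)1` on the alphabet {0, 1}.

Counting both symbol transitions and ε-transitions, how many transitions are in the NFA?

Building bottom-up:
Each of the 3 symbol leaves contributes 1 transition (1 symbol, 0 ε).
  0|1 — 6 transitions (2 symbol, 4 ε)
  (0|1)1 — 8 transitions (3 symbol, 5 ε)

8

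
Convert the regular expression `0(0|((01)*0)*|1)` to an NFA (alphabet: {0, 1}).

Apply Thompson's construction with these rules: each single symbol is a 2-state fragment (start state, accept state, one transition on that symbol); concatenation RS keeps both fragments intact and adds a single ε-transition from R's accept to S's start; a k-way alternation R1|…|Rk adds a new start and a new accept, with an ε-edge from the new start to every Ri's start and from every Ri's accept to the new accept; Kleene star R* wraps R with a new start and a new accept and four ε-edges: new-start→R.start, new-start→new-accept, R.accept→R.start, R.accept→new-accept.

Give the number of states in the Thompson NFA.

18

Bottom-up over the parse tree:
Each of the 6 symbol leaves contributes a 2-state fragment.
  01 → 4 states
  (01)* → 6 states
  (01)*0 → 8 states
  ((01)*0)* → 10 states
  0|((01)*0)*|1 → 16 states
  0(0|((01)*0)*|1) → 18 states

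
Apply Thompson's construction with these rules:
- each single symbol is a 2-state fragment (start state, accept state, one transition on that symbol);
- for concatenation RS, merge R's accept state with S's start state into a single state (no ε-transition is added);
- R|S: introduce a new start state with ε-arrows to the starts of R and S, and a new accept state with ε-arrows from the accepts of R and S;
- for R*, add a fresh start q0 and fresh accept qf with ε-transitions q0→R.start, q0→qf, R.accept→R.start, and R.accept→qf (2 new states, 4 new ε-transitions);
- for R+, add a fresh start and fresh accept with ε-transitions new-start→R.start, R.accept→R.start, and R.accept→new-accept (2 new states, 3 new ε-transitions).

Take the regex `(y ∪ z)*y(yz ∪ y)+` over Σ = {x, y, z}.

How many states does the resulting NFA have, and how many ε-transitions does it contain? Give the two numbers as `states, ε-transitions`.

17, 15

By structural recursion:
Each of the 6 symbol leaves contributes 2 states and 0 ε-transitions.
  y ∪ z = 6 states, 4 ε-transitions
  (y ∪ z)* = 8 states, 8 ε-transitions
  yz = 3 states, 0 ε-transitions
  yz ∪ y = 7 states, 4 ε-transitions
  (yz ∪ y)+ = 9 states, 7 ε-transitions
  (y ∪ z)*y(yz ∪ y)+ = 17 states, 15 ε-transitions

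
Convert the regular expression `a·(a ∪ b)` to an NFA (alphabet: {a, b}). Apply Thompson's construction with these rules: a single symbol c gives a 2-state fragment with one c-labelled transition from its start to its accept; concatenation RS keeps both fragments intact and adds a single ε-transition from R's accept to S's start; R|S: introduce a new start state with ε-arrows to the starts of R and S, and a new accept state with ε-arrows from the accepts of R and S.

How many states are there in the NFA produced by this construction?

Recursing over subexpressions:
Each of the 3 symbol leaves contributes a 2-state fragment.
  a ∪ b = 6 states
  a·(a ∪ b) = 8 states

8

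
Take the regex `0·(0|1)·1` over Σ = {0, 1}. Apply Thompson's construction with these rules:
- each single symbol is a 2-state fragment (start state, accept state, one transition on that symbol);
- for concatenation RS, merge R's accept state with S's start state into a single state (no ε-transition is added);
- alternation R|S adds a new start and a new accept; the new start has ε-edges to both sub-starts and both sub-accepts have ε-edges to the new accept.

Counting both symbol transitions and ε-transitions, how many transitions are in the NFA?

8

Building bottom-up:
Each of the 4 symbol leaves contributes 1 transition (1 symbol, 0 ε).
  0|1 : 6 transitions (2 symbol, 4 ε)
  0·(0|1)·1 : 8 transitions (4 symbol, 4 ε)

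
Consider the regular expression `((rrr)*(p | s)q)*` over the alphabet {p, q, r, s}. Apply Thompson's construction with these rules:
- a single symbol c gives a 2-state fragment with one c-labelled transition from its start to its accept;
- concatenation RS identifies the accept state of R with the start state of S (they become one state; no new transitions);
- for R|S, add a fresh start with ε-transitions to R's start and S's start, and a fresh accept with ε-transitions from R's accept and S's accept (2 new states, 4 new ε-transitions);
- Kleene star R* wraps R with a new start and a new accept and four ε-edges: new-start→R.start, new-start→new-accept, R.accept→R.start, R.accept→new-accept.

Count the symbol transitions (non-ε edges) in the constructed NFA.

6

Bottom-up over the parse tree:
Each of the 6 symbol leaves contributes exactly 1 symbol transition.
  rrr — 3 symbol transitions
  (rrr)* — 3 symbol transitions
  p | s — 2 symbol transitions
  (rrr)*(p | s)q — 6 symbol transitions
  ((rrr)*(p | s)q)* — 6 symbol transitions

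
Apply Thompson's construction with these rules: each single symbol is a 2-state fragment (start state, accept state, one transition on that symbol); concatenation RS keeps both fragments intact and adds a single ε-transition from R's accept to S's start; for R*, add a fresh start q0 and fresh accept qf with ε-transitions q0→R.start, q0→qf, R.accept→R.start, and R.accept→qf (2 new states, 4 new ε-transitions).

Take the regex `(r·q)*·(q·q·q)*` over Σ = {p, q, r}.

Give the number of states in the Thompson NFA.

Recursing over subexpressions:
Each of the 5 symbol leaves contributes a 2-state fragment.
  r·q : 4 states
  (r·q)* : 6 states
  q·q·q : 6 states
  (q·q·q)* : 8 states
  (r·q)*·(q·q·q)* : 14 states

14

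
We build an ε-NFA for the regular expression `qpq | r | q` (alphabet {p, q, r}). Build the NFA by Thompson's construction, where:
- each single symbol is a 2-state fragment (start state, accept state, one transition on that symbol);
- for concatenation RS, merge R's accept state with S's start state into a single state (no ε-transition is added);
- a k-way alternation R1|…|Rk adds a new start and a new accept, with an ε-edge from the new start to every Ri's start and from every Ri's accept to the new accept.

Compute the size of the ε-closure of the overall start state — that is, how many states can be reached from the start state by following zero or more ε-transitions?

4

Let C(F) = |ε-closure(F.start)| within fragment F, and note whether F accepts ε. Symbol fragments have C = 1 and do not accept ε. Then:
  qpq → same as the first factor's closure: C = 1
  qpq | r | q → new start ε-reaches every alternative's start; none of them accept ε, so the new accept is not reached: C = 1 + 1 + 1 + 1 = 4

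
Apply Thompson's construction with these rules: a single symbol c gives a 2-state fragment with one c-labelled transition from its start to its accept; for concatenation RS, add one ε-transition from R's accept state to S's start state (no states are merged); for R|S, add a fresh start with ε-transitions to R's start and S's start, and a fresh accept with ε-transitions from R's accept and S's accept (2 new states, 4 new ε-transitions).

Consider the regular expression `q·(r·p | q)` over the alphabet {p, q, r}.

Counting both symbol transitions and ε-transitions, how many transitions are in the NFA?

10

Bottom-up over the parse tree:
Each of the 4 symbol leaves contributes 1 transition (1 symbol, 0 ε).
  r·p — 3 transitions (2 symbol, 1 ε)
  r·p | q — 8 transitions (3 symbol, 5 ε)
  q·(r·p | q) — 10 transitions (4 symbol, 6 ε)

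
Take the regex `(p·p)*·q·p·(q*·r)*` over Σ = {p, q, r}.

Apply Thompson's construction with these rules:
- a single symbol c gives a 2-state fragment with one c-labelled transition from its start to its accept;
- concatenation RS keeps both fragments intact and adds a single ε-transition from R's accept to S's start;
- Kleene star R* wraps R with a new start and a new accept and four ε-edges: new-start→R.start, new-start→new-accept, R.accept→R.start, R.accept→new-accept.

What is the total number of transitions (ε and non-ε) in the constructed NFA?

By structural recursion:
Each of the 6 symbol leaves contributes 1 transition (1 symbol, 0 ε).
  p·p : 3 transitions (2 symbol, 1 ε)
  (p·p)* : 7 transitions (2 symbol, 5 ε)
  q* : 5 transitions (1 symbol, 4 ε)
  q*·r : 7 transitions (2 symbol, 5 ε)
  (q*·r)* : 11 transitions (2 symbol, 9 ε)
  (p·p)*·q·p·(q*·r)* : 23 transitions (6 symbol, 17 ε)

23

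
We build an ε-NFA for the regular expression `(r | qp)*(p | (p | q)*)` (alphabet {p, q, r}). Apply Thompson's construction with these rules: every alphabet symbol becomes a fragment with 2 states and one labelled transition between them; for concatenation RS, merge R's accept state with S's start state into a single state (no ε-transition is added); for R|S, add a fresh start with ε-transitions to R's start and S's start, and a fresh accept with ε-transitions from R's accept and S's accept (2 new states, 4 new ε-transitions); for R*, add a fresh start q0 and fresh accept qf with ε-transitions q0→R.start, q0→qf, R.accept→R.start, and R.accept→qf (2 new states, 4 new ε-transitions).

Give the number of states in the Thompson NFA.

20

Per subexpression:
Each of the 6 symbol leaves contributes a 2-state fragment.
  qp → 3 states
  r | qp → 7 states
  (r | qp)* → 9 states
  p | q → 6 states
  (p | q)* → 8 states
  p | (p | q)* → 12 states
  (r | qp)*(p | (p | q)*) → 20 states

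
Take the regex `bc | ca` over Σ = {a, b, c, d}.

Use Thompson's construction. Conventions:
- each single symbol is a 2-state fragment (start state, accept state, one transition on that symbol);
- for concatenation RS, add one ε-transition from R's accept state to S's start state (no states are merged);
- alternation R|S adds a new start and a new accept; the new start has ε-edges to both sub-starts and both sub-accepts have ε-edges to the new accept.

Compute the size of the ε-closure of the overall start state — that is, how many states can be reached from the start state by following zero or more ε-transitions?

Work bottom-up. For each fragment F, track |ε-closure(F.start)| and whether F's accept lies in that closure (i.e. whether F accepts ε). A single-symbol fragment has closure size 1 and does not accept ε.
  bc : C equals the left operand's closure size = 1 (its accept is not ε-reachable, so the closure stops there)
  ca : same as the first factor's closure: C = 1
  bc | ca : new start ε-reaches every alternative's start; none of them accept ε, so the new accept is not reached: C = 1 + 1 + 1 = 3

3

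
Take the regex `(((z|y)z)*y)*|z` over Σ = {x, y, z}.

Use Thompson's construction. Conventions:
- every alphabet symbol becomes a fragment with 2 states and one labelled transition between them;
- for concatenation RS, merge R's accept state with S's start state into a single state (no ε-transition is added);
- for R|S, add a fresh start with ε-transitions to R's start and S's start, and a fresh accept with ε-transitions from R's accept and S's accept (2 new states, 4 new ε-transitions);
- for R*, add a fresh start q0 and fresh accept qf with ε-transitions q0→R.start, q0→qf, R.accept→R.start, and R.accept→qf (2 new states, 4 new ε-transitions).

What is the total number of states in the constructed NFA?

16

Recursing over subexpressions:
Each of the 5 symbol leaves contributes a 2-state fragment.
  z|y → 6 states
  (z|y)z → 7 states
  ((z|y)z)* → 9 states
  ((z|y)z)*y → 10 states
  (((z|y)z)*y)* → 12 states
  (((z|y)z)*y)*|z → 16 states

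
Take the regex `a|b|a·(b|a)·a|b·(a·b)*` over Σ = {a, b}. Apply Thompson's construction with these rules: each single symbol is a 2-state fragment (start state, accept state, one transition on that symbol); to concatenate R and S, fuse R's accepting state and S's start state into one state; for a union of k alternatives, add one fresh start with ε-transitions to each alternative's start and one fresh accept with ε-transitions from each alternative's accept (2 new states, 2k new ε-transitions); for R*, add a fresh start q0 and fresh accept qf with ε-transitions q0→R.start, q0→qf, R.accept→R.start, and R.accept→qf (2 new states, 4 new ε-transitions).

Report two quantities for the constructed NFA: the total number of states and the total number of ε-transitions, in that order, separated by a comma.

Bottom-up over the parse tree:
Each of the 9 symbol leaves contributes 2 states and 0 ε-transitions.
  b|a — 6 states, 4 ε-transitions
  a·(b|a)·a — 8 states, 4 ε-transitions
  a·b — 3 states, 0 ε-transitions
  (a·b)* — 5 states, 4 ε-transitions
  b·(a·b)* — 6 states, 4 ε-transitions
  a|b|a·(b|a)·a|b·(a·b)* — 20 states, 16 ε-transitions

20, 16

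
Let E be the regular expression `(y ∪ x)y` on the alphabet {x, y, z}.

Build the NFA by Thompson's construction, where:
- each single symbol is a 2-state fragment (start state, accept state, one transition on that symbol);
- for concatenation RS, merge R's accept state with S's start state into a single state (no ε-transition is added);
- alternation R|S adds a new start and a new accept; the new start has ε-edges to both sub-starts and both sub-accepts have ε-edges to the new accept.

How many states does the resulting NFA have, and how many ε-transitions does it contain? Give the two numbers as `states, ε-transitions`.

Recursing over subexpressions:
Each of the 3 symbol leaves contributes 2 states and 0 ε-transitions.
  y ∪ x : 6 states, 4 ε-transitions
  (y ∪ x)y : 7 states, 4 ε-transitions

7, 4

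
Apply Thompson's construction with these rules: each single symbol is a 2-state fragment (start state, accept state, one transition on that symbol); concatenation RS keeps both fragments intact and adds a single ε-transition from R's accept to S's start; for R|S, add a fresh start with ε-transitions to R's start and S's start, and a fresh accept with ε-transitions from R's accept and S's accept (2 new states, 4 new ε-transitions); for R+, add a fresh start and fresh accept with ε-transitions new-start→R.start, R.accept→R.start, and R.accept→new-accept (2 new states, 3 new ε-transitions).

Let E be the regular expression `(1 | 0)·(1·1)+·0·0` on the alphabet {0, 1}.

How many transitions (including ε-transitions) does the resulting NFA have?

17

Building bottom-up:
Each of the 6 symbol leaves contributes 1 transition (1 symbol, 0 ε).
  1 | 0 : 6 transitions (2 symbol, 4 ε)
  1·1 : 3 transitions (2 symbol, 1 ε)
  (1·1)+ : 6 transitions (2 symbol, 4 ε)
  (1 | 0)·(1·1)+·0·0 : 17 transitions (6 symbol, 11 ε)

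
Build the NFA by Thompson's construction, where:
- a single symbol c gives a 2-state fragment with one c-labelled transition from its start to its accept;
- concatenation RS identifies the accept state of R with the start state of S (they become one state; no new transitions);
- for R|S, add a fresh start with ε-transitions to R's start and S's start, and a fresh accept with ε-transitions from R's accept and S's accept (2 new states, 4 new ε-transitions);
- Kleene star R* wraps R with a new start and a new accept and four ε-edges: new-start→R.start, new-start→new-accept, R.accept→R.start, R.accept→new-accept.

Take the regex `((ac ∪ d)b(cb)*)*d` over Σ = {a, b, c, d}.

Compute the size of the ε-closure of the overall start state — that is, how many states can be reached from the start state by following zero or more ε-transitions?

Let C(F) = |ε-closure(F.start)| within fragment F, and note whether F accepts ε. Symbol fragments have C = 1 and do not accept ε. Then:
  ac : |closure| equals the left operand's closure size = 1 (its accept is not ε-reachable, so the closure stops there)
  ac ∪ d : |closure| = 1 + 1 + 1 = 3 (the new accept is not ε-reachable since no branch accepts ε)
  cb : same as the first factor's closure: |closure| = 1
  (cb)* : new start has ε-edges to the inner start and to the new accept, so |closure| = 2 + 1 = 3
  (ac ∪ d)b(cb)* : |closure| equals the left operand's closure size = 3 (its accept is not ε-reachable, so the closure stops there)
  ((ac ∪ d)b(cb)*)* : |closure| = 1 (new start) + 3 (body) + 1 (new accept) = 5
  ((ac ∪ d)b(cb)*)*d : |closure| = 5 + (1−1) = 5 (closure spills across the concat boundary because the left factor accepts ε)

5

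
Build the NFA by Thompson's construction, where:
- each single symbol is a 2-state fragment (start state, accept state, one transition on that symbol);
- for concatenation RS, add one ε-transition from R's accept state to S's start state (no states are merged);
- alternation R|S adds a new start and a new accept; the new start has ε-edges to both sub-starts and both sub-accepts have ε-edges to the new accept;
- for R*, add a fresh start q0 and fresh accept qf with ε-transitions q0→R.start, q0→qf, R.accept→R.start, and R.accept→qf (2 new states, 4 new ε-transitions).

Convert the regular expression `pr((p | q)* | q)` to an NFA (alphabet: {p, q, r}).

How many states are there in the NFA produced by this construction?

Recursing over subexpressions:
Each of the 5 symbol leaves contributes a 2-state fragment.
  p | q — 6 states
  (p | q)* — 8 states
  (p | q)* | q — 12 states
  pr((p | q)* | q) — 16 states

16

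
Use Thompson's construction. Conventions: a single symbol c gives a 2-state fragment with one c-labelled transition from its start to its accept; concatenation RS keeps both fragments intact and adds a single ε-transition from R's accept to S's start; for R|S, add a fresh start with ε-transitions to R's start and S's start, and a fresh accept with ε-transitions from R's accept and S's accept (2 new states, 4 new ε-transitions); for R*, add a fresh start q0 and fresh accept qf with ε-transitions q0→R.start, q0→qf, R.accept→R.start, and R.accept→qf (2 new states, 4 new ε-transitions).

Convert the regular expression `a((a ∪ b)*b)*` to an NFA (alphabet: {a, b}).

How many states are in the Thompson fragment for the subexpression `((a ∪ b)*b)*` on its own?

12

Fragment for `((a ∪ b)*b)*`:
Each of the 3 symbol leaves contributes a 2-state fragment.
  a ∪ b = 6 states
  (a ∪ b)* = 8 states
  (a ∪ b)*b = 10 states
  ((a ∪ b)*b)* = 12 states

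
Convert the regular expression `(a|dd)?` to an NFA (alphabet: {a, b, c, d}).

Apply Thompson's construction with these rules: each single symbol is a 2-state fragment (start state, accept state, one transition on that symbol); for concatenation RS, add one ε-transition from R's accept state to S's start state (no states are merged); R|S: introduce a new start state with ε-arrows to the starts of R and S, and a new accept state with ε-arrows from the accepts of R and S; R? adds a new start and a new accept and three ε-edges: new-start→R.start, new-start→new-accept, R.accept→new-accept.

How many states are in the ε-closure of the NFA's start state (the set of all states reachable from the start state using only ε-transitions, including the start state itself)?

Let C(F) = |ε-closure(F.start)| within fragment F, and note whether F accepts ε. Symbol fragments have C = 1 and do not accept ε. Then:
  dd — C equals the left operand's closure size = 1 (its accept is not ε-reachable, so the closure stops there)
  a|dd — C = 1 + 1 + 1 = 3 (the new accept is not ε-reachable since no branch accepts ε)
  (a|dd)? — new start has ε-edges to the inner start and to the new accept, so C = 2 + 3 = 5

5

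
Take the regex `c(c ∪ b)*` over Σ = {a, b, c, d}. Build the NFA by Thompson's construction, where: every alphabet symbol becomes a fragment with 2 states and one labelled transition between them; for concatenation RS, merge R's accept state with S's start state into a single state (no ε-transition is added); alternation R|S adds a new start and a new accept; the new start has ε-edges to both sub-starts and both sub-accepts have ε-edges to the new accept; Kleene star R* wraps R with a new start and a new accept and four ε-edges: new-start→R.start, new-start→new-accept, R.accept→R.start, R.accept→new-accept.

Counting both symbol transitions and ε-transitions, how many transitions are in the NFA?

11

Building bottom-up:
Each of the 3 symbol leaves contributes 1 transition (1 symbol, 0 ε).
  c ∪ b = 6 transitions (2 symbol, 4 ε)
  (c ∪ b)* = 10 transitions (2 symbol, 8 ε)
  c(c ∪ b)* = 11 transitions (3 symbol, 8 ε)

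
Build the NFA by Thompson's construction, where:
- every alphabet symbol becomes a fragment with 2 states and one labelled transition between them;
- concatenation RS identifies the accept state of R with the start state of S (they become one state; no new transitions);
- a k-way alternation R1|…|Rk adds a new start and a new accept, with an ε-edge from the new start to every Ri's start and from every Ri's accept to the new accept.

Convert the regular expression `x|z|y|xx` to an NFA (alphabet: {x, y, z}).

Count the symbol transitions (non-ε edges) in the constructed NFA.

5

Recursing over subexpressions:
Each of the 5 symbol leaves contributes exactly 1 symbol transition.
  xx = 2 symbol transitions
  x|z|y|xx = 5 symbol transitions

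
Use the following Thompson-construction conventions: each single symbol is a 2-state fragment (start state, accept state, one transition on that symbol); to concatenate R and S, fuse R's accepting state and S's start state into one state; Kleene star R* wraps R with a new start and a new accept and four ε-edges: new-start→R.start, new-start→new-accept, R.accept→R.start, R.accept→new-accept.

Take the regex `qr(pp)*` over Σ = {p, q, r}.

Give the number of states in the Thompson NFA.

7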